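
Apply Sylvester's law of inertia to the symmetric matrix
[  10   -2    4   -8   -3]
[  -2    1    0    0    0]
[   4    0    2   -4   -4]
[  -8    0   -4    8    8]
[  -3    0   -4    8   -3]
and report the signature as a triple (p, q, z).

Answer: (3, 1, 1)

Derivation:
step 0: pivot 10 → sign +
step 1: pivot 3/5 → sign +
step 2: pivot -2/3 → sign −
step 3: pivot 3/2 → sign +
step 4: row/col 4 already zero → sign 0
signature = (3, 1, 1)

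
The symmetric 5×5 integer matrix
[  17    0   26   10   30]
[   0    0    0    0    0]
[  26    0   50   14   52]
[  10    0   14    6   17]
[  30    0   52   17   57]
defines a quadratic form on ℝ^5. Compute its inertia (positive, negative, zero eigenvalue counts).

Answer: (3, 1, 1)

Derivation:
step 0: pivot 17 → sign +
step 1: pivot 174/17 → sign +
step 2: pivot -4/87 → sign −
step 3: pivot 3/4 → sign +
step 4: row/col 4 already zero → sign 0
signature = (3, 1, 1)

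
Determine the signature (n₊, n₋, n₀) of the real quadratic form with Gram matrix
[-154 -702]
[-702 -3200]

step 0: pivot -154 → sign −
step 1: pivot 2/77 → sign +
signature = (1, 1, 0)

Answer: (1, 1, 0)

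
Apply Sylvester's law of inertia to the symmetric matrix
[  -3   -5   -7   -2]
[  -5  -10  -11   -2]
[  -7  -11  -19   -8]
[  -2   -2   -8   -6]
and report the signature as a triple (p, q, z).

Answer: (0, 4, 0)

Derivation:
step 0: pivot -3 → sign −
step 1: pivot -5/3 → sign −
step 2: pivot -12/5 → sign −
step 3: pivot -1/3 → sign −
signature = (0, 4, 0)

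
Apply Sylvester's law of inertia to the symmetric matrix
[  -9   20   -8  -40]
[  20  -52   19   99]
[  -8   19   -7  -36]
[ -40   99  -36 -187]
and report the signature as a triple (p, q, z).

Answer: (1, 3, 0)

Derivation:
step 0: pivot -9 → sign −
step 1: pivot -68/9 → sign −
step 2: pivot 21/68 → sign +
step 3: pivot -2/7 → sign −
signature = (1, 3, 0)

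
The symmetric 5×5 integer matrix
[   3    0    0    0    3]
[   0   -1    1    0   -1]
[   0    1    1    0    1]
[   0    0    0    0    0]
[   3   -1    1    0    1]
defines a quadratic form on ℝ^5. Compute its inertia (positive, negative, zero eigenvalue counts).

step 0: pivot 3 → sign +
step 1: pivot -1 → sign −
step 2: pivot 2 → sign +
step 3: pivot -1 → sign −
step 4: row/col 4 already zero → sign 0
signature = (2, 2, 1)

Answer: (2, 2, 1)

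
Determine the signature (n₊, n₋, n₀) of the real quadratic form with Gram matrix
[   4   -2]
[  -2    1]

step 0: pivot 4 → sign +
step 1: row/col 1 already zero → sign 0
signature = (1, 0, 1)

Answer: (1, 0, 1)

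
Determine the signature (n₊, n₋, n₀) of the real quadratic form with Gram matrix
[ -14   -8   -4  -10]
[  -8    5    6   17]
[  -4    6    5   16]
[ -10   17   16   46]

Answer: (1, 3, 0)

Derivation:
step 0: pivot -14 → sign −
step 1: pivot 67/7 → sign +
step 2: pivot -69/67 → sign −
step 3: pivot -3/23 → sign −
signature = (1, 3, 0)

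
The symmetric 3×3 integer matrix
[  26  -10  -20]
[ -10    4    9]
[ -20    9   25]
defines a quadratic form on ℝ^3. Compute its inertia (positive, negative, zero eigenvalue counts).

Answer: (2, 1, 0)

Derivation:
step 0: pivot 26 → sign +
step 1: pivot 2/13 → sign +
step 2: pivot -3/2 → sign −
signature = (2, 1, 0)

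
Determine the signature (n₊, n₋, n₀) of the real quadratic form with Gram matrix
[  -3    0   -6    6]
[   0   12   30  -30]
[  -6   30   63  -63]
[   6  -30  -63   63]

step 0: pivot -3 → sign −
step 1: pivot 12 → sign +
step 2: row/col 2 already zero → sign 0
step 3: row/col 3 already zero → sign 0
signature = (1, 1, 2)

Answer: (1, 1, 2)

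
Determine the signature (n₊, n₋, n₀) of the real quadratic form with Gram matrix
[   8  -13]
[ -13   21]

Answer: (1, 1, 0)

Derivation:
step 0: pivot 8 → sign +
step 1: pivot -1/8 → sign −
signature = (1, 1, 0)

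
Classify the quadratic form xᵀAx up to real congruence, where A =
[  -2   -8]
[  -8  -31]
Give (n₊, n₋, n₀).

Answer: (1, 1, 0)

Derivation:
step 0: pivot -2 → sign −
step 1: pivot 1 → sign +
signature = (1, 1, 0)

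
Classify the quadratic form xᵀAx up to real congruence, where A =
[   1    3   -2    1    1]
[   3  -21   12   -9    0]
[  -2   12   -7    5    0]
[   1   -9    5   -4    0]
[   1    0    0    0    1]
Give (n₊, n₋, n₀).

Answer: (2, 2, 1)

Derivation:
step 0: pivot 1 → sign +
step 1: pivot -30 → sign −
step 2: pivot -1/5 → sign −
step 3: pivot 1/2 → sign +
step 4: row/col 4 already zero → sign 0
signature = (2, 2, 1)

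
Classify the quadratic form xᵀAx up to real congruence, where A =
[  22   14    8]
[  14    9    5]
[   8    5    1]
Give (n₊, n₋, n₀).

Answer: (2, 1, 0)

Derivation:
step 0: pivot 22 → sign +
step 1: pivot 1/11 → sign +
step 2: pivot -2 → sign −
signature = (2, 1, 0)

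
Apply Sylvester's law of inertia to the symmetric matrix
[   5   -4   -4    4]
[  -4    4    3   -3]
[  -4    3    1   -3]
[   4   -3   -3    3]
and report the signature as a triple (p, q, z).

Answer: (2, 2, 0)

Derivation:
step 0: pivot 5 → sign +
step 1: pivot 4/5 → sign +
step 2: pivot -9/4 → sign −
step 3: pivot -2/9 → sign −
signature = (2, 2, 0)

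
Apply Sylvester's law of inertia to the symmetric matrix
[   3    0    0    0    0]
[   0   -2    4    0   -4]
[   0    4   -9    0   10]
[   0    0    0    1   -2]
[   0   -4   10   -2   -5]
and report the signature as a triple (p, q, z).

Answer: (3, 2, 0)

Derivation:
step 0: pivot 3 → sign +
step 1: pivot -2 → sign −
step 2: pivot -1 → sign −
step 3: pivot 1 → sign +
step 4: pivot 3 → sign +
signature = (3, 2, 0)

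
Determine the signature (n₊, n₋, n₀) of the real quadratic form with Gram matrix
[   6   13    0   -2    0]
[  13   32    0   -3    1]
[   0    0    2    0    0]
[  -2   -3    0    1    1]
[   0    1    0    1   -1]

Answer: (4, 1, 0)

Derivation:
step 0: pivot 6 → sign +
step 1: pivot 23/6 → sign +
step 2: pivot 2 → sign +
step 3: pivot -3/23 → sign −
step 4: pivot 2 → sign +
signature = (4, 1, 0)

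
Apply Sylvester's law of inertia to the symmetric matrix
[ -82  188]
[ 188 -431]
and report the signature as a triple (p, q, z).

step 0: pivot -82 → sign −
step 1: pivot 1/41 → sign +
signature = (1, 1, 0)

Answer: (1, 1, 0)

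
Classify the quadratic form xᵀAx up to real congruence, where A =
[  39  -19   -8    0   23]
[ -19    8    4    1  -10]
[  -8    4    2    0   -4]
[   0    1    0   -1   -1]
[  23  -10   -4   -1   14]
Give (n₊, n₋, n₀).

Answer: (2, 2, 1)

Derivation:
step 0: pivot 39 → sign +
step 1: pivot -49/39 → sign −
step 2: pivot 18/49 → sign +
step 3: pivot -2/9 → sign −
step 4: row/col 4 already zero → sign 0
signature = (2, 2, 1)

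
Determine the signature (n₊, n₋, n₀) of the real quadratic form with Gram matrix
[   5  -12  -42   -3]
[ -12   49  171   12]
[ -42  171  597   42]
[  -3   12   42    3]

step 0: pivot 5 → sign +
step 1: pivot 101/5 → sign +
step 2: pivot 24/101 → sign +
step 3: row/col 3 already zero → sign 0
signature = (3, 0, 1)

Answer: (3, 0, 1)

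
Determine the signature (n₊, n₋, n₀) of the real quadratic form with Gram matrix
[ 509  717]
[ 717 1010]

step 0: pivot 509 → sign +
step 1: pivot 1/509 → sign +
signature = (2, 0, 0)

Answer: (2, 0, 0)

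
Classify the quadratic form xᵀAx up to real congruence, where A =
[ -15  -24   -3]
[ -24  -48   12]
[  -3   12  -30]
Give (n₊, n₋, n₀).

Answer: (0, 2, 1)

Derivation:
step 0: pivot -15 → sign −
step 1: pivot -48/5 → sign −
step 2: row/col 2 already zero → sign 0
signature = (0, 2, 1)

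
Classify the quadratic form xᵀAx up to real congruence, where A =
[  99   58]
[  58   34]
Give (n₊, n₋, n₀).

Answer: (2, 0, 0)

Derivation:
step 0: pivot 99 → sign +
step 1: pivot 2/99 → sign +
signature = (2, 0, 0)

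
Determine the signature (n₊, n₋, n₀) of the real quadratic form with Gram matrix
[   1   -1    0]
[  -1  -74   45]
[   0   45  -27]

step 0: pivot 1 → sign +
step 1: pivot -75 → sign −
step 2: row/col 2 already zero → sign 0
signature = (1, 1, 1)

Answer: (1, 1, 1)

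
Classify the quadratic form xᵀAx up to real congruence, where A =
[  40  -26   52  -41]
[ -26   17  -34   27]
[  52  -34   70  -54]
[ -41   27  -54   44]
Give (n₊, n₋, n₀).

Answer: (4, 0, 0)

Derivation:
step 0: pivot 40 → sign +
step 1: pivot 1/10 → sign +
step 2: pivot 2 → sign +
step 3: pivot 3/4 → sign +
signature = (4, 0, 0)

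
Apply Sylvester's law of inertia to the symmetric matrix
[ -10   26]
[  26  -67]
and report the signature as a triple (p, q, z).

Answer: (1, 1, 0)

Derivation:
step 0: pivot -10 → sign −
step 1: pivot 3/5 → sign +
signature = (1, 1, 0)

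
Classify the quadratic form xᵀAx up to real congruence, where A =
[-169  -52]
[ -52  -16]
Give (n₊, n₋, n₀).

step 0: pivot -169 → sign −
step 1: row/col 1 already zero → sign 0
signature = (0, 1, 1)

Answer: (0, 1, 1)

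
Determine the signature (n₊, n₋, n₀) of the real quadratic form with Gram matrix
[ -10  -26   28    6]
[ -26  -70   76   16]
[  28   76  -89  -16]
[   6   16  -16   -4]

step 0: pivot -10 → sign −
step 1: pivot -12/5 → sign −
step 2: pivot -19/3 → sign −
step 3: pivot -1/19 → sign −
signature = (0, 4, 0)

Answer: (0, 4, 0)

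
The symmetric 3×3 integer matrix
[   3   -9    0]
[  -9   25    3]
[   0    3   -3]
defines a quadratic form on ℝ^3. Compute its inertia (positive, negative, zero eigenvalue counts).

step 0: pivot 3 → sign +
step 1: pivot -2 → sign −
step 2: pivot 3/2 → sign +
signature = (2, 1, 0)

Answer: (2, 1, 0)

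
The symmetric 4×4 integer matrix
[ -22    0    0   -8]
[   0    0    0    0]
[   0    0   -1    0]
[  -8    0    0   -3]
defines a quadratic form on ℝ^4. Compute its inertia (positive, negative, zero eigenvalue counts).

Answer: (0, 3, 1)

Derivation:
step 0: pivot -22 → sign −
step 1: pivot -1 → sign −
step 2: pivot -1/11 → sign −
step 3: row/col 3 already zero → sign 0
signature = (0, 3, 1)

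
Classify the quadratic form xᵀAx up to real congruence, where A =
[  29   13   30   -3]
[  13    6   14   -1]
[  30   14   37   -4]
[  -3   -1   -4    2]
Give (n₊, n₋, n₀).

step 0: pivot 29 → sign +
step 1: pivot 5/29 → sign +
step 2: pivot 21/5 → sign +
step 3: pivot 1/21 → sign +
signature = (4, 0, 0)

Answer: (4, 0, 0)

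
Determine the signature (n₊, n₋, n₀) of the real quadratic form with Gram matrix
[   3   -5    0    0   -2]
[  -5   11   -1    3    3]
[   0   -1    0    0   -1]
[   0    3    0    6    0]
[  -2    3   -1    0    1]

Answer: (4, 1, 0)

Derivation:
step 0: pivot 3 → sign +
step 1: pivot 8/3 → sign +
step 2: pivot -3/8 → sign −
step 3: pivot 6 → sign +
step 4: pivot 3/2 → sign +
signature = (4, 1, 0)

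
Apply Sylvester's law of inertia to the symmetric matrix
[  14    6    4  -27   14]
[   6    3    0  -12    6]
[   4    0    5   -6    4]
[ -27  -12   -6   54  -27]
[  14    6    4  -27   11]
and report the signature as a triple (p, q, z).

Answer: (3, 2, 0)

Derivation:
step 0: pivot 14 → sign +
step 1: pivot 3/7 → sign +
step 2: pivot -3 → sign −
step 3: pivot 3/2 → sign +
step 4: pivot -3 → sign −
signature = (3, 2, 0)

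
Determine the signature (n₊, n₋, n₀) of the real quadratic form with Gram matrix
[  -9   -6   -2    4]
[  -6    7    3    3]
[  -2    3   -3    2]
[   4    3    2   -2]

Answer: (1, 3, 0)

Derivation:
step 0: pivot -9 → sign −
step 1: pivot 11 → sign +
step 2: pivot -422/99 → sign −
step 3: pivot -3/422 → sign −
signature = (1, 3, 0)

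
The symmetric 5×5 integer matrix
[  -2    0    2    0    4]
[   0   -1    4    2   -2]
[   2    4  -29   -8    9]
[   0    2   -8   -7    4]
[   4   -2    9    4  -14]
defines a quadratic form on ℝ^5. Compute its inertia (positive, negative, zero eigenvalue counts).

Answer: (1, 4, 0)

Derivation:
step 0: pivot -2 → sign −
step 1: pivot -1 → sign −
step 2: pivot -11 → sign −
step 3: pivot -3 → sign −
step 4: pivot 3/11 → sign +
signature = (1, 4, 0)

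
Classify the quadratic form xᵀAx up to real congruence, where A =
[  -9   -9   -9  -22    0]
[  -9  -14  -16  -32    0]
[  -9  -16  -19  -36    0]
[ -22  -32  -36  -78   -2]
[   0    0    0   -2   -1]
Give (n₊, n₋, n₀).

Answer: (0, 5, 0)

Derivation:
step 0: pivot -9 → sign −
step 1: pivot -5 → sign −
step 2: pivot -1/5 → sign −
step 3: pivot -38/9 → sign −
step 4: pivot -1/19 → sign −
signature = (0, 5, 0)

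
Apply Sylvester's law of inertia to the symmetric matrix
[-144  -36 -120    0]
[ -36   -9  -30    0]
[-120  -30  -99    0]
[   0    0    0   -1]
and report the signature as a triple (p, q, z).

step 0: pivot -144 → sign −
step 1: pivot 1 → sign +
step 2: pivot -1 → sign −
step 3: row/col 3 already zero → sign 0
signature = (1, 2, 1)

Answer: (1, 2, 1)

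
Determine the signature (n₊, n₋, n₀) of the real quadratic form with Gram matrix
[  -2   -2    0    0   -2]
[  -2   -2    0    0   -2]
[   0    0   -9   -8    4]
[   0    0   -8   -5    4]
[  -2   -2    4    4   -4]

Answer: (1, 3, 1)

Derivation:
step 0: pivot -2 → sign −
step 1: pivot -9 → sign −
step 2: pivot 19/9 → sign +
step 3: pivot -6/19 → sign −
step 4: row/col 4 already zero → sign 0
signature = (1, 3, 1)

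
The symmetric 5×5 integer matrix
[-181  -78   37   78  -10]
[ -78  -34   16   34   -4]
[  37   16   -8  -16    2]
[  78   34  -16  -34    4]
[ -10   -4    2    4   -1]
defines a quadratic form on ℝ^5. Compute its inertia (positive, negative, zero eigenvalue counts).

step 0: pivot -181 → sign −
step 1: pivot -70/181 → sign −
step 2: pivot -3/7 → sign −
step 3: pivot -1/5 → sign −
step 4: row/col 4 already zero → sign 0
signature = (0, 4, 1)

Answer: (0, 4, 1)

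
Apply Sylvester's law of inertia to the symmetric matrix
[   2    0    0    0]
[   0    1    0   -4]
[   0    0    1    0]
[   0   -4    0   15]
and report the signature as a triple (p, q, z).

Answer: (3, 1, 0)

Derivation:
step 0: pivot 2 → sign +
step 1: pivot 1 → sign +
step 2: pivot 1 → sign +
step 3: pivot -1 → sign −
signature = (3, 1, 0)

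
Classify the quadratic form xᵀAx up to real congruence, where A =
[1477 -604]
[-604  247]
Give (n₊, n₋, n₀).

step 0: pivot 1477 → sign +
step 1: pivot 3/1477 → sign +
signature = (2, 0, 0)

Answer: (2, 0, 0)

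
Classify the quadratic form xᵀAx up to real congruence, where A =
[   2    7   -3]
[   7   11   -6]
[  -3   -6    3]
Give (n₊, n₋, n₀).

Answer: (1, 1, 1)

Derivation:
step 0: pivot 2 → sign +
step 1: pivot -27/2 → sign −
step 2: row/col 2 already zero → sign 0
signature = (1, 1, 1)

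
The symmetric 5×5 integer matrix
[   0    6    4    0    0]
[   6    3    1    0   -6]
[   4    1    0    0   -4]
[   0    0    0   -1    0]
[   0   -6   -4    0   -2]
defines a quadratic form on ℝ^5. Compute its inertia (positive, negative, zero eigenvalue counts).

Answer: (1, 3, 1)

Derivation:
step 0: pivot 3 → sign +
step 1: pivot -12 → sign −
step 2: pivot -1 → sign −
step 3: pivot -2 → sign −
step 4: row/col 4 already zero → sign 0
signature = (1, 3, 1)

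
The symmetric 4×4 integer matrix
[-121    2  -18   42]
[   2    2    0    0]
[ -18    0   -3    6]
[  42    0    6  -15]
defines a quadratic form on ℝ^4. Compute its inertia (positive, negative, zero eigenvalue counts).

Answer: (1, 3, 0)

Derivation:
step 0: pivot -121 → sign −
step 1: pivot 246/121 → sign +
step 2: pivot -15/41 → sign −
step 3: pivot -3/5 → sign −
signature = (1, 3, 0)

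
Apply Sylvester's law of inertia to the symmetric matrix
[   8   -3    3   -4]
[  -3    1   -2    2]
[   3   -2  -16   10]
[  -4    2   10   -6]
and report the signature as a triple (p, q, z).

Answer: (1, 3, 0)

Derivation:
step 0: pivot 8 → sign +
step 1: pivot -1/8 → sign −
step 2: pivot -11 → sign −
step 3: pivot -2/11 → sign −
signature = (1, 3, 0)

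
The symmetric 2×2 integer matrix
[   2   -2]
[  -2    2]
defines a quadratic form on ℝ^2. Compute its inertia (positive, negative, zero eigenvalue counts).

step 0: pivot 2 → sign +
step 1: row/col 1 already zero → sign 0
signature = (1, 0, 1)

Answer: (1, 0, 1)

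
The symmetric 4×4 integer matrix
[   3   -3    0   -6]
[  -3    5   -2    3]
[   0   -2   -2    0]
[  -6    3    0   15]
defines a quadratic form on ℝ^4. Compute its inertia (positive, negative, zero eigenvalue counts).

step 0: pivot 3 → sign +
step 1: pivot 2 → sign +
step 2: pivot -4 → sign −
step 3: pivot 3/4 → sign +
signature = (3, 1, 0)

Answer: (3, 1, 0)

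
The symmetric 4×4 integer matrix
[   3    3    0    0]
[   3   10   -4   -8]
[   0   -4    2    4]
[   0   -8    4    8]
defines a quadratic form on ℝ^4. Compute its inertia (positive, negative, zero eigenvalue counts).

step 0: pivot 3 → sign +
step 1: pivot 7 → sign +
step 2: pivot -2/7 → sign −
step 3: row/col 3 already zero → sign 0
signature = (2, 1, 1)

Answer: (2, 1, 1)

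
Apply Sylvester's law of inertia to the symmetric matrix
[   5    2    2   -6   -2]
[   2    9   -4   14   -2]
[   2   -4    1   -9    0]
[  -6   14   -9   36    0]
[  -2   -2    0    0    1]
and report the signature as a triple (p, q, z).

step 0: pivot 5 → sign +
step 1: pivot 41/5 → sign +
step 2: pivot -107/41 → sign −
step 3: pivot -59/107 → sign −
step 4: pivot 3/59 → sign +
signature = (3, 2, 0)

Answer: (3, 2, 0)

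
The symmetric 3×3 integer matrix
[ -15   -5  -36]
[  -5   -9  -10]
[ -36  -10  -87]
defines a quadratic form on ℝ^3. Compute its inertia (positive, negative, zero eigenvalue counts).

step 0: pivot -15 → sign −
step 1: pivot -22/3 → sign −
step 2: pivot -3/55 → sign −
signature = (0, 3, 0)

Answer: (0, 3, 0)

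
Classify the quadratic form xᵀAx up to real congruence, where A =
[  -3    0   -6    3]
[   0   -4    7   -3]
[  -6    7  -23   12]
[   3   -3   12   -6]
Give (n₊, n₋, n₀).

Answer: (1, 3, 0)

Derivation:
step 0: pivot -3 → sign −
step 1: pivot -4 → sign −
step 2: pivot 5/4 → sign +
step 3: pivot -6/5 → sign −
signature = (1, 3, 0)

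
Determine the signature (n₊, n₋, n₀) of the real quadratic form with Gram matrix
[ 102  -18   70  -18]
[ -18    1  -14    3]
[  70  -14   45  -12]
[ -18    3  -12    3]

Answer: (1, 3, 0)

Derivation:
step 0: pivot 102 → sign +
step 1: pivot -37/17 → sign −
step 2: pivot -199/111 → sign −
step 3: pivot -6/199 → sign −
signature = (1, 3, 0)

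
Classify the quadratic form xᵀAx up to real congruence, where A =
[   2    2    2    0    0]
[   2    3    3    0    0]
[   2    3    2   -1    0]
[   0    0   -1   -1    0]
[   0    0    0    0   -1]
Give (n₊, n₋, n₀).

Answer: (2, 2, 1)

Derivation:
step 0: pivot 2 → sign +
step 1: pivot 1 → sign +
step 2: pivot -1 → sign −
step 3: pivot -1 → sign −
step 4: row/col 4 already zero → sign 0
signature = (2, 2, 1)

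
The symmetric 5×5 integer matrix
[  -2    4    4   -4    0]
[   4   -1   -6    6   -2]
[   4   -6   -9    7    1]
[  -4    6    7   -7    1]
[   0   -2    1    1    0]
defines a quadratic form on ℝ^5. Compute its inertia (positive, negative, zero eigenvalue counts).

Answer: (3, 2, 0)

Derivation:
step 0: pivot -2 → sign −
step 1: pivot 7 → sign +
step 2: pivot -11/7 → sign −
step 3: pivot 6/11 → sign +
step 4: pivot 1 → sign +
signature = (3, 2, 0)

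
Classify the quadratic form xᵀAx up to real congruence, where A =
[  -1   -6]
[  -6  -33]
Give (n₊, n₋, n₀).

step 0: pivot -1 → sign −
step 1: pivot 3 → sign +
signature = (1, 1, 0)

Answer: (1, 1, 0)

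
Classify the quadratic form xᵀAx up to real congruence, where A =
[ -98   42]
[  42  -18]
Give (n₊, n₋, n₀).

step 0: pivot -98 → sign −
step 1: row/col 1 already zero → sign 0
signature = (0, 1, 1)

Answer: (0, 1, 1)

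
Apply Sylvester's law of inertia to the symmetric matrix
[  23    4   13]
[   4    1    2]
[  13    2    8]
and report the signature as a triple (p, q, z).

step 0: pivot 23 → sign +
step 1: pivot 7/23 → sign +
step 2: pivot 3/7 → sign +
signature = (3, 0, 0)

Answer: (3, 0, 0)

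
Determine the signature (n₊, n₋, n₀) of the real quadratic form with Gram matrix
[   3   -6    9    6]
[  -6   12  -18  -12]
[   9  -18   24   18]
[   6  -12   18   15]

step 0: pivot 3 → sign +
step 1: pivot -3 → sign −
step 2: pivot 3 → sign +
step 3: row/col 3 already zero → sign 0
signature = (2, 1, 1)

Answer: (2, 1, 1)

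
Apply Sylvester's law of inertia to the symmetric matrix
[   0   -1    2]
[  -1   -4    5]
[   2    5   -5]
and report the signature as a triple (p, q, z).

step 0: pivot -4 → sign −
step 1: pivot 1/4 → sign +
step 2: pivot -1 → sign −
signature = (1, 2, 0)

Answer: (1, 2, 0)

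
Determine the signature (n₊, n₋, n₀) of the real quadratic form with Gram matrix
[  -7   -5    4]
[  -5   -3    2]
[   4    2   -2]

Answer: (1, 2, 0)

Derivation:
step 0: pivot -7 → sign −
step 1: pivot 4/7 → sign +
step 2: pivot -1 → sign −
signature = (1, 2, 0)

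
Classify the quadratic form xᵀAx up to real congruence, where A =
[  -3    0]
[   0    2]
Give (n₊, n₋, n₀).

step 0: pivot -3 → sign −
step 1: pivot 2 → sign +
signature = (1, 1, 0)

Answer: (1, 1, 0)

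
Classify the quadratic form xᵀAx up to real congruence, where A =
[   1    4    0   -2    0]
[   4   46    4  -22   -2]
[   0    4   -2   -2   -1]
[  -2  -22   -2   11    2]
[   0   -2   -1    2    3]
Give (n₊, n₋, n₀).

step 0: pivot 1 → sign +
step 1: pivot 30 → sign +
step 2: pivot -38/15 → sign −
step 3: pivot 9/19 → sign +
step 4: pivot 1/2 → sign +
signature = (4, 1, 0)

Answer: (4, 1, 0)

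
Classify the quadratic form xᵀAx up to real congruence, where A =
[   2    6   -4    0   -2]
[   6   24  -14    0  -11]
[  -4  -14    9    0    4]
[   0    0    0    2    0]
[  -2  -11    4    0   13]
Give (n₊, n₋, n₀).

step 0: pivot 2 → sign +
step 1: pivot 6 → sign +
step 2: pivot 1/3 → sign +
step 3: pivot 2 → sign +
step 4: pivot -3/2 → sign −
signature = (4, 1, 0)

Answer: (4, 1, 0)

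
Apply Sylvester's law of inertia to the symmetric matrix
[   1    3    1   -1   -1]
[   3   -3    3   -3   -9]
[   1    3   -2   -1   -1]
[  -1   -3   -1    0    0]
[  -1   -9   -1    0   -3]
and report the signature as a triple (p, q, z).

Answer: (1, 3, 1)

Derivation:
step 0: pivot 1 → sign +
step 1: pivot -12 → sign −
step 2: pivot -3 → sign −
step 3: pivot -1 → sign −
step 4: row/col 4 already zero → sign 0
signature = (1, 3, 1)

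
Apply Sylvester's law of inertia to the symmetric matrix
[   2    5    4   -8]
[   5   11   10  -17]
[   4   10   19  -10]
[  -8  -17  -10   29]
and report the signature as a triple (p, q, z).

Answer: (2, 2, 0)

Derivation:
step 0: pivot 2 → sign +
step 1: pivot -3/2 → sign −
step 2: pivot 11 → sign +
step 3: pivot -3/11 → sign −
signature = (2, 2, 0)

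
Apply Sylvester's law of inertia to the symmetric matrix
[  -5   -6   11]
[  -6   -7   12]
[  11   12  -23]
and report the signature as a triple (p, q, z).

Answer: (1, 2, 0)

Derivation:
step 0: pivot -5 → sign −
step 1: pivot 1/5 → sign +
step 2: pivot -6 → sign −
signature = (1, 2, 0)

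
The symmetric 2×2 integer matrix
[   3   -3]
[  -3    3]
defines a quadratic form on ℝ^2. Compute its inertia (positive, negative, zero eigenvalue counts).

Answer: (1, 0, 1)

Derivation:
step 0: pivot 3 → sign +
step 1: row/col 1 already zero → sign 0
signature = (1, 0, 1)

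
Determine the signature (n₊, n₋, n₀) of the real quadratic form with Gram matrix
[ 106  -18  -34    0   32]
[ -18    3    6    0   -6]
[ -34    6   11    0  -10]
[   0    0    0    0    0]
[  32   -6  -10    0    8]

step 0: pivot 106 → sign +
step 1: pivot -3/53 → sign −
step 2: pivot 1 → sign +
step 3: row/col 3 already zero → sign 0
step 4: row/col 4 already zero → sign 0
signature = (2, 1, 2)

Answer: (2, 1, 2)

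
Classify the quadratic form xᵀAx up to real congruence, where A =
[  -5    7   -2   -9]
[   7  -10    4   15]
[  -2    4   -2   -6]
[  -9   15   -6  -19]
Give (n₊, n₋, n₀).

Answer: (2, 2, 0)

Derivation:
step 0: pivot -5 → sign −
step 1: pivot -1/5 → sign −
step 2: pivot 6 → sign +
step 3: pivot 2 → sign +
signature = (2, 2, 0)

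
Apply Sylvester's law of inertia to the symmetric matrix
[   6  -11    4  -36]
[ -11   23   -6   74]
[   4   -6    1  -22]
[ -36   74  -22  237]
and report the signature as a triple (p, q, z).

Answer: (2, 2, 0)

Derivation:
step 0: pivot 6 → sign +
step 1: pivot 17/6 → sign +
step 2: pivot -39/17 → sign −
step 3: pivot -3/13 → sign −
signature = (2, 2, 0)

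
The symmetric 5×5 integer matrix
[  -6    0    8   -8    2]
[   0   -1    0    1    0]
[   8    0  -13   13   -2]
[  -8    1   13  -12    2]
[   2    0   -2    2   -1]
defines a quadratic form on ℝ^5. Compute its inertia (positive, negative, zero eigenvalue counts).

step 0: pivot -6 → sign −
step 1: pivot -1 → sign −
step 2: pivot -7/3 → sign −
step 3: pivot 2 → sign +
step 4: pivot -1/7 → sign −
signature = (1, 4, 0)

Answer: (1, 4, 0)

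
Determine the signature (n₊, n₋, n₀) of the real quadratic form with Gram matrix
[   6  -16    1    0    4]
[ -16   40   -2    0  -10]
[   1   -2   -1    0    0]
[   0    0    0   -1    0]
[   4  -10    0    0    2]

step 0: pivot 6 → sign +
step 1: pivot -8/3 → sign −
step 2: pivot -1 → sign −
step 3: pivot -1 → sign −
step 4: pivot -1/4 → sign −
signature = (1, 4, 0)

Answer: (1, 4, 0)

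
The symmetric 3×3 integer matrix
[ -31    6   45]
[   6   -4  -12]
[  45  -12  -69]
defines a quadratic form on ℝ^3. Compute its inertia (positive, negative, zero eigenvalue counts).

Answer: (1, 2, 0)

Derivation:
step 0: pivot -31 → sign −
step 1: pivot -88/31 → sign −
step 2: pivot 3/22 → sign +
signature = (1, 2, 0)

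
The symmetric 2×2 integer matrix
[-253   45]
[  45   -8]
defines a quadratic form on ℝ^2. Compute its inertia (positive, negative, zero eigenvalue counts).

step 0: pivot -253 → sign −
step 1: pivot 1/253 → sign +
signature = (1, 1, 0)

Answer: (1, 1, 0)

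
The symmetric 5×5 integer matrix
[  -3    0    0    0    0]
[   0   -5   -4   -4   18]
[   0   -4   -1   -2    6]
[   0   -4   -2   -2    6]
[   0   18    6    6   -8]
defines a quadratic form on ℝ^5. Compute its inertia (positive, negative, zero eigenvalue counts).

step 0: pivot -3 → sign −
step 1: pivot -5 → sign −
step 2: pivot 11/5 → sign +
step 3: pivot 6/11 → sign +
step 4: pivot -2 → sign −
signature = (2, 3, 0)

Answer: (2, 3, 0)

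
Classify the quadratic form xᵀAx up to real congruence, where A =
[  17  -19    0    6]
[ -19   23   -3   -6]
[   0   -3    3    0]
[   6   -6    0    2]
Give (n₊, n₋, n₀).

Answer: (3, 1, 0)

Derivation:
step 0: pivot 17 → sign +
step 1: pivot 30/17 → sign +
step 2: pivot -21/10 → sign −
step 3: pivot 2/7 → sign +
signature = (3, 1, 0)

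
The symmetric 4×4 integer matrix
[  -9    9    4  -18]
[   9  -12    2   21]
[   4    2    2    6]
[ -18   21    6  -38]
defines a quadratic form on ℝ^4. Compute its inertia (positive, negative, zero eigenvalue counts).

Answer: (1, 3, 0)

Derivation:
step 0: pivot -9 → sign −
step 1: pivot -3 → sign −
step 2: pivot 142/9 → sign +
step 3: pivot -1/71 → sign −
signature = (1, 3, 0)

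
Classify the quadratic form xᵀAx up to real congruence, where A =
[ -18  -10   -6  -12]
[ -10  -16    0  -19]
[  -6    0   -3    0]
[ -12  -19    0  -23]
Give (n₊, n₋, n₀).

step 0: pivot -18 → sign −
step 1: pivot -94/9 → sign −
step 2: pivot 3/47 → sign +
step 3: pivot -1/2 → sign −
signature = (1, 3, 0)

Answer: (1, 3, 0)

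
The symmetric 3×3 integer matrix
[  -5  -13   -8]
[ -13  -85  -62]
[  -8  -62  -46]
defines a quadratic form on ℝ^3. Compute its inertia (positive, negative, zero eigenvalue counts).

step 0: pivot -5 → sign −
step 1: pivot -256/5 → sign −
step 2: pivot -3/64 → sign −
signature = (0, 3, 0)

Answer: (0, 3, 0)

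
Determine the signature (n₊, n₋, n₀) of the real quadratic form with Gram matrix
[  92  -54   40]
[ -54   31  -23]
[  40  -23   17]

step 0: pivot 92 → sign +
step 1: pivot -16/23 → sign −
step 2: pivot -1/16 → sign −
signature = (1, 2, 0)

Answer: (1, 2, 0)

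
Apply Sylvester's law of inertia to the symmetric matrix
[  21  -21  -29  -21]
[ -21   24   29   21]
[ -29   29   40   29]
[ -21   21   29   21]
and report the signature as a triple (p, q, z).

Answer: (2, 1, 1)

Derivation:
step 0: pivot 21 → sign +
step 1: pivot 3 → sign +
step 2: pivot -1/21 → sign −
step 3: row/col 3 already zero → sign 0
signature = (2, 1, 1)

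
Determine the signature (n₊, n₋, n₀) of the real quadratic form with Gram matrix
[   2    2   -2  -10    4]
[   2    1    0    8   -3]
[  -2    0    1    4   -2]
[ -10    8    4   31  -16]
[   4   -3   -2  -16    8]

Answer: (4, 1, 0)

Derivation:
step 0: pivot 2 → sign +
step 1: pivot -1 → sign −
step 2: pivot 3 → sign +
step 3: pivot 5 → sign +
step 4: pivot 1/5 → sign +
signature = (4, 1, 0)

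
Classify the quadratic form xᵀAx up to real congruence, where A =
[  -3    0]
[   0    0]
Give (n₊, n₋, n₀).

Answer: (0, 1, 1)

Derivation:
step 0: pivot -3 → sign −
step 1: row/col 1 already zero → sign 0
signature = (0, 1, 1)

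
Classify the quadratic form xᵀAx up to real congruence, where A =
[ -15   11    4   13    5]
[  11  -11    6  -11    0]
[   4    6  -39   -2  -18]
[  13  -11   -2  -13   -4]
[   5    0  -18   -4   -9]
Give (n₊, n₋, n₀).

Answer: (1, 4, 0)

Derivation:
step 0: pivot -15 → sign −
step 1: pivot -44/15 → sign −
step 2: pivot -118/11 → sign −
step 3: pivot -19/118 → sign −
step 4: pivot 3/38 → sign +
signature = (1, 4, 0)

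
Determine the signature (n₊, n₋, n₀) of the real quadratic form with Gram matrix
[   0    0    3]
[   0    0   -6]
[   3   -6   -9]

Answer: (1, 1, 1)

Derivation:
step 0: pivot -9 → sign −
step 1: pivot 4 → sign +
step 2: row/col 2 already zero → sign 0
signature = (1, 1, 1)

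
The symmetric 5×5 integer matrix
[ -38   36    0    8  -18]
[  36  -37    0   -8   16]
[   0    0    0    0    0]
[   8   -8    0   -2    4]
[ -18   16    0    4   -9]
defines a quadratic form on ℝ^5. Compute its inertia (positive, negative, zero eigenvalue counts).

step 0: pivot -38 → sign −
step 1: pivot -55/19 → sign −
step 2: pivot -14/55 → sign −
step 3: pivot 3/7 → sign +
step 4: row/col 4 already zero → sign 0
signature = (1, 3, 1)

Answer: (1, 3, 1)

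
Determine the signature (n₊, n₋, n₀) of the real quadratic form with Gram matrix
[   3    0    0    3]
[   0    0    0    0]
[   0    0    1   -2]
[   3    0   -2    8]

step 0: pivot 3 → sign +
step 1: pivot 1 → sign +
step 2: pivot 1 → sign +
step 3: row/col 3 already zero → sign 0
signature = (3, 0, 1)

Answer: (3, 0, 1)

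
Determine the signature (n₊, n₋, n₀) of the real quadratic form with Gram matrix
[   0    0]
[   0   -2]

Answer: (0, 1, 1)

Derivation:
step 0: pivot -2 → sign −
step 1: row/col 1 already zero → sign 0
signature = (0, 1, 1)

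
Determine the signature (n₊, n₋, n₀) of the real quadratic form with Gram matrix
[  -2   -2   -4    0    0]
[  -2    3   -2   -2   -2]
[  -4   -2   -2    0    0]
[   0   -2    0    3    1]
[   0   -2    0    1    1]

step 0: pivot -2 → sign −
step 1: pivot 5 → sign +
step 2: pivot 26/5 → sign +
step 3: pivot 27/13 → sign +
step 4: pivot 2/27 → sign +
signature = (4, 1, 0)

Answer: (4, 1, 0)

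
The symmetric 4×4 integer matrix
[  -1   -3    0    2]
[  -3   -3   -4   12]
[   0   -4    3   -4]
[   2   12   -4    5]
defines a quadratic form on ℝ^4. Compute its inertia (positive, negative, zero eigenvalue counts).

step 0: pivot -1 → sign −
step 1: pivot 6 → sign +
step 2: pivot 1/3 → sign +
step 3: pivot 3 → sign +
signature = (3, 1, 0)

Answer: (3, 1, 0)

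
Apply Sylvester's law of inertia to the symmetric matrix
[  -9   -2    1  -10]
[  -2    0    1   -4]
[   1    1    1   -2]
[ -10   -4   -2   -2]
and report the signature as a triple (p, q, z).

Answer: (2, 2, 0)

Derivation:
step 0: pivot -9 → sign −
step 1: pivot 4/9 → sign +
step 2: pivot -1/4 → sign −
step 3: pivot 2 → sign +
signature = (2, 2, 0)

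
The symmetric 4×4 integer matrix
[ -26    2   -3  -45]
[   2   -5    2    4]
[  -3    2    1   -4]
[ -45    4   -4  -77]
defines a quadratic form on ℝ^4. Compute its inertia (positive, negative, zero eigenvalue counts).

Answer: (1, 3, 0)

Derivation:
step 0: pivot -26 → sign −
step 1: pivot -63/13 → sign −
step 2: pivot 251/126 → sign +
step 3: pivot -6/251 → sign −
signature = (1, 3, 0)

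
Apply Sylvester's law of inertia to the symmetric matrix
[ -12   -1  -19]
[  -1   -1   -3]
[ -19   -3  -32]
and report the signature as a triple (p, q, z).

step 0: pivot -12 → sign −
step 1: pivot -11/12 → sign −
step 2: pivot 3/11 → sign +
signature = (1, 2, 0)

Answer: (1, 2, 0)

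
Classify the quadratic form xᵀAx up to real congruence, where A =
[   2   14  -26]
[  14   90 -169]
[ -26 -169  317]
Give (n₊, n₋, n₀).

Answer: (2, 1, 0)

Derivation:
step 0: pivot 2 → sign +
step 1: pivot -8 → sign −
step 2: pivot 1/8 → sign +
signature = (2, 1, 0)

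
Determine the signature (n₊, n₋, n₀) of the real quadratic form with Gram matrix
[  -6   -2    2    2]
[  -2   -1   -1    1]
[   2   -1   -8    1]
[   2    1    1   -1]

step 0: pivot -6 → sign −
step 1: pivot -1/3 → sign −
step 2: pivot 1 → sign +
step 3: row/col 3 already zero → sign 0
signature = (1, 2, 1)

Answer: (1, 2, 1)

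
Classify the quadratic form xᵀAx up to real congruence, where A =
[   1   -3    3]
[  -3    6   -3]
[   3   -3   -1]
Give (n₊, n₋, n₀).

step 0: pivot 1 → sign +
step 1: pivot -3 → sign −
step 2: pivot 2 → sign +
signature = (2, 1, 0)

Answer: (2, 1, 0)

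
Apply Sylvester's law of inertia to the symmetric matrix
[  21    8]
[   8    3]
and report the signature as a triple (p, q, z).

step 0: pivot 21 → sign +
step 1: pivot -1/21 → sign −
signature = (1, 1, 0)

Answer: (1, 1, 0)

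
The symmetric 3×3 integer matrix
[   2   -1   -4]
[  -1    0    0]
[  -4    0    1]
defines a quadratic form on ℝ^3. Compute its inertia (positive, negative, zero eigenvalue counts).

step 0: pivot 2 → sign +
step 1: pivot -1/2 → sign −
step 2: pivot 1 → sign +
signature = (2, 1, 0)

Answer: (2, 1, 0)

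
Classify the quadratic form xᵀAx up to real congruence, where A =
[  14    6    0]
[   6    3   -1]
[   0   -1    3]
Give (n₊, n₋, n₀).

Answer: (3, 0, 0)

Derivation:
step 0: pivot 14 → sign +
step 1: pivot 3/7 → sign +
step 2: pivot 2/3 → sign +
signature = (3, 0, 0)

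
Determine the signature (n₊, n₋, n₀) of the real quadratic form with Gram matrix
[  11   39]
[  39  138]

Answer: (1, 1, 0)

Derivation:
step 0: pivot 11 → sign +
step 1: pivot -3/11 → sign −
signature = (1, 1, 0)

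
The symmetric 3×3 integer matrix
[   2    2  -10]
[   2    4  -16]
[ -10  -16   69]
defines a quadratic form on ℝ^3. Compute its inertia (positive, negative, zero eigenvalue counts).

step 0: pivot 2 → sign +
step 1: pivot 2 → sign +
step 2: pivot 1 → sign +
signature = (3, 0, 0)

Answer: (3, 0, 0)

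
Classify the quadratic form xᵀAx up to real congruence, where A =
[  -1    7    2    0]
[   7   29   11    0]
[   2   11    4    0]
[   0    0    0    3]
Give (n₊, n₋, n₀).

Answer: (2, 2, 0)

Derivation:
step 0: pivot -1 → sign −
step 1: pivot 78 → sign +
step 2: pivot -1/78 → sign −
step 3: pivot 3 → sign +
signature = (2, 2, 0)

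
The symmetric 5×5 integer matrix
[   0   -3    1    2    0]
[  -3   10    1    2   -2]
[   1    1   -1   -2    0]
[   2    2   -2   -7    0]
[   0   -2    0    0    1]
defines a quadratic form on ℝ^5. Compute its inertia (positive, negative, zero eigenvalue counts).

Answer: (3, 2, 0)

Derivation:
step 0: pivot 10 → sign +
step 1: pivot -9/10 → sign −
step 2: pivot 7/9 → sign +
step 3: pivot -3 → sign −
step 4: pivot 3/7 → sign +
signature = (3, 2, 0)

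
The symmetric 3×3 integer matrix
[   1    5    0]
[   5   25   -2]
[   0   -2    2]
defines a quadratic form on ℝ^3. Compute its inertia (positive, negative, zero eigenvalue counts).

Answer: (2, 1, 0)

Derivation:
step 0: pivot 1 → sign +
step 1: pivot 2 → sign +
step 2: pivot -2 → sign −
signature = (2, 1, 0)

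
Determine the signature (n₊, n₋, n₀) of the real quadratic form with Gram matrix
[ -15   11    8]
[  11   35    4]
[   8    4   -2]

Answer: (2, 1, 0)

Derivation:
step 0: pivot -15 → sign −
step 1: pivot 646/15 → sign +
step 2: pivot 2/323 → sign +
signature = (2, 1, 0)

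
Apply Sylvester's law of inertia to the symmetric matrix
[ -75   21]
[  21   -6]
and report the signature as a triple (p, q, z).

Answer: (0, 2, 0)

Derivation:
step 0: pivot -75 → sign −
step 1: pivot -3/25 → sign −
signature = (0, 2, 0)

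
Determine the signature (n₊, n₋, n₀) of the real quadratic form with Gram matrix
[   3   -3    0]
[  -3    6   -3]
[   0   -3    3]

step 0: pivot 3 → sign +
step 1: pivot 3 → sign +
step 2: row/col 2 already zero → sign 0
signature = (2, 0, 1)

Answer: (2, 0, 1)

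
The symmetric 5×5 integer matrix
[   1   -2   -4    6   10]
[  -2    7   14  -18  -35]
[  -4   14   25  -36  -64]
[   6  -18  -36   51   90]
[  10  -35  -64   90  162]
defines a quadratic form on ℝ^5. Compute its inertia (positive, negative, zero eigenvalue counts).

Answer: (3, 2, 0)

Derivation:
step 0: pivot 1 → sign +
step 1: pivot 3 → sign +
step 2: pivot -3 → sign −
step 3: pivot 3 → sign +
step 4: pivot -1 → sign −
signature = (3, 2, 0)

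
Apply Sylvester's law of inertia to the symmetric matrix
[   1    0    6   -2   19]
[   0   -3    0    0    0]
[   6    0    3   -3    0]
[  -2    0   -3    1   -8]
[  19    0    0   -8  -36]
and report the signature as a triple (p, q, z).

Answer: (1, 4, 0)

Derivation:
step 0: pivot 1 → sign +
step 1: pivot -3 → sign −
step 2: pivot -33 → sign −
step 3: pivot -6/11 → sign −
step 4: pivot -1 → sign −
signature = (1, 4, 0)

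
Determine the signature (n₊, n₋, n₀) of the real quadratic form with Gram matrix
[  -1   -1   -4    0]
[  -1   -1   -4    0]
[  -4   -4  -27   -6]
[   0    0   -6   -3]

step 0: pivot -1 → sign −
step 1: pivot -11 → sign −
step 2: pivot 3/11 → sign +
step 3: row/col 3 already zero → sign 0
signature = (1, 2, 1)

Answer: (1, 2, 1)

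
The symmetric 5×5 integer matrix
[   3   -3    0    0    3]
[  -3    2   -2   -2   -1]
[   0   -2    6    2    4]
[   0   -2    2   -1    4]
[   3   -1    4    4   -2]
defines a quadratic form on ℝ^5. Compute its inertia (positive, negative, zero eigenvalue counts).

Answer: (2, 3, 0)

Derivation:
step 0: pivot 3 → sign +
step 1: pivot -1 → sign −
step 2: pivot 10 → sign +
step 3: pivot -3/5 → sign −
step 4: pivot -1 → sign −
signature = (2, 3, 0)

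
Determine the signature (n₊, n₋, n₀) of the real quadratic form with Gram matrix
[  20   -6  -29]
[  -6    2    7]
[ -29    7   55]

step 0: pivot 20 → sign +
step 1: pivot 1/5 → sign +
step 2: pivot -3/2 → sign −
signature = (2, 1, 0)

Answer: (2, 1, 0)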